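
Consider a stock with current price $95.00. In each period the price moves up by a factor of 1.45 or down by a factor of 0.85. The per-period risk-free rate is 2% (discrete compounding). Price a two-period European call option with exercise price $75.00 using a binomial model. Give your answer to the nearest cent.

$26.05

Risk-neutral probability p = (1 + 0.02 − 0.85)/(1.45 − 0.85) = 0.1700/0.6000 = 0.2833
Terminal stock prices: S_uu = 199.7, S_ud = 117.1, S_dd = 68.64
Terminal payoffs (S − K): max(124.7, 0) = 124.7, max(42.09, 0) = 42.09, max(-6.363, 0) = 0
Node u (S = 137.8): V_u = 1/1.02·[0.2833·124.7375 + 0.7167·42.0875] = 64.2206
Node d (S = 80.75): V_d = 1/1.02·[0.2833·42.0875 + 0.7167·0.0000] = 11.6910
Node 0 (S = 95): V_0 = 1/1.02·[0.2833·64.2206 + 0.7167·11.6910] = 26.0533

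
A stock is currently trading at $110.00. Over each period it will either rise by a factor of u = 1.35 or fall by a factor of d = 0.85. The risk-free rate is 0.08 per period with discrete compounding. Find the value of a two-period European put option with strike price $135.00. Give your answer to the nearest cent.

$17.62

Risk-neutral probability p = (1 + 0.08 − 0.85)/(1.35 − 0.85) = 0.2300/0.5000 = 0.4600
Terminal stock prices: S_uu = 200.5, S_ud = 126.2, S_dd = 79.47
Terminal payoffs (K − S): max(-65.48, 0) = 0, max(8.775, 0) = 8.775, max(55.53, 0) = 55.53
Node u (S = 148.5): V_u = 1/1.08·[0.4600·0.0000 + 0.5400·8.7750] = 4.3875
Node d (S = 93.5): V_d = 1/1.08·[0.4600·8.7750 + 0.5400·55.5250] = 31.5000
Node 0 (S = 110): V_0 = 1/1.08·[0.4600·4.3875 + 0.5400·31.5000] = 17.6187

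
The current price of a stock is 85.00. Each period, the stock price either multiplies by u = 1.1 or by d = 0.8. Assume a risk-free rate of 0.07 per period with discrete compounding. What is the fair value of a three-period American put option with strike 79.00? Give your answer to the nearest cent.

1.36

Risk-neutral probability p = (1 + 0.07 − 0.8)/(1.1 − 0.8) = 0.2700/0.3000 = 0.9000
Terminal stock prices: S_uuu = 113.1, S_uud = 82.28, S_udd = 59.84, S_ddd = 43.52
Terminal payoffs (K − S): max(-34.14, 0) = 0, max(-3.28, 0) = 0, max(19.16, 0) = 19.16, max(35.48, 0) = 35.48
Node uu (S = 102.9): continuation = 1/1.07·[0.9000·0.0000 + 0.1000·0.0000] = 0.0000; exercise value = 0.0000 ≤ continuation, so V_uu = 0.0000
Node ud (S = 74.8): continuation = 1/1.07·[0.9000·0.0000 + 0.1000·19.1600] = 1.7907; exercise value = 4.2000 > continuation, so V_ud = 4.2000 (exercise)
Node dd (S = 54.4): continuation = 1/1.07·[0.9000·19.1600 + 0.1000·35.4800] = 19.4318; exercise value = 24.6000 > continuation, so V_dd = 24.6000 (exercise)
Node u (S = 93.5): continuation = 1/1.07·[0.9000·0.0000 + 0.1000·4.2000] = 0.3925; exercise value = 0.0000 ≤ continuation, so V_u = 0.3925
Node d (S = 68): continuation = 1/1.07·[0.9000·4.2000 + 0.1000·24.6000] = 5.8318; exercise value = 11.0000 > continuation, so V_d = 11.0000 (exercise)
Node 0 (S = 85): continuation = 1/1.07·[0.9000·0.3925 + 0.1000·11.0000] = 1.3582; exercise value = 0.0000 ≤ continuation, so V_0 = 1.3582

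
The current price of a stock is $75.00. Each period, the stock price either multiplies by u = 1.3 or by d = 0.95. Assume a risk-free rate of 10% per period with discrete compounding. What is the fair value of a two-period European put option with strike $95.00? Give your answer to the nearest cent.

Risk-neutral probability p = (1 + 0.1 − 0.95)/(1.3 − 0.95) = 0.1500/0.3500 = 0.4286
Terminal stock prices: S_uu = 126.8, S_ud = 92.62, S_dd = 67.69
Terminal payoffs (K − S): max(-31.75, 0) = 0, max(2.375, 0) = 2.375, max(27.31, 0) = 27.31
Node u (S = 97.5): V_u = 1/1.1·[0.4286·0.0000 + 0.5714·2.3750] = 1.2338
Node d (S = 71.25): V_d = 1/1.1·[0.4286·2.3750 + 0.5714·27.3125] = 15.1136
Node 0 (S = 75): V_0 = 1/1.1·[0.4286·1.2338 + 0.5714·15.1136] = 8.3319

$8.33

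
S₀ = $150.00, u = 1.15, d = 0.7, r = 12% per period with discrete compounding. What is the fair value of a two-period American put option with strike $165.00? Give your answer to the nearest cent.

Risk-neutral probability p = (1 + 0.12 − 0.7)/(1.15 − 0.7) = 0.4200/0.4500 = 0.9333
Terminal stock prices: S_uu = 198.4, S_ud = 120.7, S_dd = 73.5
Terminal payoffs (K − S): max(-33.37, 0) = 0, max(44.25, 0) = 44.25, max(91.5, 0) = 91.5
Node u (S = 172.5): continuation = 1/1.12·[0.9333·0.0000 + 0.0667·44.2500] = 2.6339; exercise value = 0.0000 ≤ continuation, so V_u = 2.6339
Node d (S = 105): continuation = 1/1.12·[0.9333·44.2500 + 0.0667·91.5000] = 42.3214; exercise value = 60.0000 > continuation, so V_d = 60.0000 (exercise)
Node 0 (S = 150): continuation = 1/1.12·[0.9333·2.6339 + 0.0667·60.0000] = 5.7664; exercise value = 15.0000 > continuation, so V_0 = 15.0000 (exercise)

$15.00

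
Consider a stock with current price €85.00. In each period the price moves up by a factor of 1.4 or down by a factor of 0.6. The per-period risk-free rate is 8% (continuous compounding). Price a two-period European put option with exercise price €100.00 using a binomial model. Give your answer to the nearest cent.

Risk-neutral probability p = (e^0.08 − 0.6)/(1.4 − 0.6) = 0.4833/0.8000 = 0.6041
Terminal stock prices: S_uu = 166.6, S_ud = 71.4, S_dd = 30.6
Terminal payoffs (K − S): max(-66.6, 0) = 0, max(28.6, 0) = 28.6, max(69.4, 0) = 69.4
Node u (S = 119): V_u = e^(−0.08)·[0.6041·0.0000 + 0.3959·28.6000] = 10.4520
Node d (S = 51): V_d = e^(−0.08)·[0.6041·28.6000 + 0.3959·69.4000] = 41.3116
Node 0 (S = 85): V_0 = e^(−0.08)·[0.6041·10.4520 + 0.3959·41.3116] = 20.9262

€20.93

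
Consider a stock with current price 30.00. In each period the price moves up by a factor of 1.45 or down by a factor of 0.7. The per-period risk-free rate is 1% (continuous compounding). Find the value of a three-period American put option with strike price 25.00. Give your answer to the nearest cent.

4.49

Risk-neutral probability p = (e^0.01 − 0.7)/(1.45 − 0.7) = 0.3101/0.7500 = 0.4134
Terminal stock prices: S_uuu = 91.46, S_uud = 44.15, S_udd = 21.31, S_ddd = 10.29
Terminal payoffs (K − S): max(-66.46, 0) = 0, max(-19.15, 0) = 0, max(3.685, 0) = 3.685, max(14.71, 0) = 14.71
Node uu (S = 63.08): continuation = e^(−0.01)·[0.4134·0.0000 + 0.5866·0.0000] = 0.0000; exercise value = 0.0000 ≤ continuation, so V_uu = 0.0000
Node ud (S = 30.45): continuation = e^(−0.01)·[0.4134·0.0000 + 0.5866·3.6850] = 2.1401; exercise value = 0.0000 ≤ continuation, so V_ud = 2.1401
Node dd (S = 14.7): continuation = e^(−0.01)·[0.4134·3.6850 + 0.5866·14.7100] = 10.0512; exercise value = 10.3000 > continuation, so V_dd = 10.3000 (exercise)
Node u (S = 43.5): continuation = e^(−0.01)·[0.4134·0.0000 + 0.5866·2.1401] = 1.2429; exercise value = 0.0000 ≤ continuation, so V_u = 1.2429
Node d (S = 21): continuation = e^(−0.01)·[0.4134·2.1401 + 0.5866·10.3000] = 6.8578; exercise value = 4.0000 ≤ continuation, so V_d = 6.8578
Node 0 (S = 30): continuation = e^(−0.01)·[0.4134·1.2429 + 0.5866·6.8578] = 4.4914; exercise value = 0.0000 ≤ continuation, so V_0 = 4.4914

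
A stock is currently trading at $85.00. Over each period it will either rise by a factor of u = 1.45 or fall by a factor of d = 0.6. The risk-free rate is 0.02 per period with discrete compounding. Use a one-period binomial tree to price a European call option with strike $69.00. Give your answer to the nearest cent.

$26.28

Risk-neutral probability p = (1 + 0.02 − 0.6)/(1.45 − 0.6) = 0.4200/0.8500 = 0.4941
Terminal stock prices: S_u = 123.2, S_d = 51
Terminal payoffs (S − K): max(54.25, 0) = 54.25, max(-18, 0) = 0
Node 0 (S = 85): V_0 = 1/1.02·[0.4941·54.2500 + 0.5059·0.0000] = 26.2803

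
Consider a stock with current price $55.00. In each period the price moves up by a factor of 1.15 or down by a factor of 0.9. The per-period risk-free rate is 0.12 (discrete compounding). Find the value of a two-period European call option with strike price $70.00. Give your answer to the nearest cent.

Risk-neutral probability p = (1 + 0.12 − 0.9)/(1.15 − 0.9) = 0.2200/0.2500 = 0.8800
Terminal stock prices: S_uu = 72.74, S_ud = 56.92, S_dd = 44.55
Terminal payoffs (S − K): max(2.737, 0) = 2.737, max(-13.08, 0) = 0, max(-25.45, 0) = 0
Node u (S = 63.25): V_u = 1/1.12·[0.8800·2.7375 + 0.1200·0.0000] = 2.1509
Node d (S = 49.5): V_d = 1/1.12·[0.8800·0.0000 + 0.1200·0.0000] = 0.0000
Node 0 (S = 55): V_0 = 1/1.12·[0.8800·2.1509 + 0.1200·0.0000] = 1.6900

$1.69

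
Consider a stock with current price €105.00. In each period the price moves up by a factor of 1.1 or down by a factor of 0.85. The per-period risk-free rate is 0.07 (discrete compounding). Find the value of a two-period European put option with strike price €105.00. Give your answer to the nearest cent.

€1.63

Risk-neutral probability p = (1 + 0.07 − 0.85)/(1.1 − 0.85) = 0.2200/0.2500 = 0.8800
Terminal stock prices: S_uu = 127.1, S_ud = 98.18, S_dd = 75.86
Terminal payoffs (K − S): max(-22.05, 0) = 0, max(6.825, 0) = 6.825, max(29.14, 0) = 29.14
Node u (S = 115.5): V_u = 1/1.07·[0.8800·0.0000 + 0.1200·6.8250] = 0.7654
Node d (S = 89.25): V_d = 1/1.07·[0.8800·6.8250 + 0.1200·29.1375] = 8.8808
Node 0 (S = 105): V_0 = 1/1.07·[0.8800·0.7654 + 0.1200·8.8808] = 1.6255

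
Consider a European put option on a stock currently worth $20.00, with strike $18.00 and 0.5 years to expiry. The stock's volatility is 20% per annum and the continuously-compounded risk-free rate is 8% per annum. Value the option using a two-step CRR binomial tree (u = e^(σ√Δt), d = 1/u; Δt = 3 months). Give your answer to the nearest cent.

$0.28

CRR parameters: u = e^(σ√Δt) = e^(0.2·√0.25) = 1.1052, d = 1/u = 0.9048
Per-period rate: rΔt = 0.08·0.25 = 0.02, so R = e^0.02 = 1.0202
Risk-neutral probability p = (e^0.02 − 0.9048)/(1.1052 − 0.9048) = 0.1154/0.2003 = 0.5759
Terminal stock prices: S_uu = 24.43, S_ud = 20, S_dd = 16.37
Terminal payoffs (K − S): max(-6.428, 0) = 0, max(-2, 0) = 0, max(1.625, 0) = 1.625
Node u (S = 22.1): V_u = e^(−0.02)·[0.5759·0.0000 + 0.4241·0.0000] = 0.0000
Node d (S = 18.1): V_d = e^(−0.02)·[0.5759·0.0000 + 0.4241·1.6254] = 0.6757
Node 0 (S = 20): V_0 = e^(−0.02)·[0.5759·0.0000 + 0.4241·0.6757] = 0.2809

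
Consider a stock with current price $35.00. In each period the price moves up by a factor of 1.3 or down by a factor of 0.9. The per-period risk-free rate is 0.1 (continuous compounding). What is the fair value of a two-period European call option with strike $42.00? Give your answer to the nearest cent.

$3.69

Risk-neutral probability p = (e^0.1 − 0.9)/(1.3 − 0.9) = 0.2052/0.4000 = 0.5129
Terminal stock prices: S_uu = 59.15, S_ud = 40.95, S_dd = 28.35
Terminal payoffs (S − K): max(17.15, 0) = 17.15, max(-1.05, 0) = 0, max(-13.65, 0) = 0
Node u (S = 45.5): V_u = e^(−0.1)·[0.5129·17.1500 + 0.4871·0.0000] = 7.9596
Node d (S = 31.5): V_d = e^(−0.1)·[0.5129·0.0000 + 0.4871·0.0000] = 0.0000
Node 0 (S = 35): V_0 = e^(−0.1)·[0.5129·7.9596 + 0.4871·0.0000] = 3.6942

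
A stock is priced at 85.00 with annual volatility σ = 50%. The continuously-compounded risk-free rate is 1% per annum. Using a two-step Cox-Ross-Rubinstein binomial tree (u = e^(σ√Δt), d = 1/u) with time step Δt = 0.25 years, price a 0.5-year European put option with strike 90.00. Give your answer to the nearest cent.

CRR parameters: u = e^(σ√Δt) = e^(0.5·√0.25) = 1.2840, d = 1/u = 0.7788
Per-period rate: rΔt = 0.01·0.25 = 0.0025, so R = e^0.0025 = 1.0025
Risk-neutral probability p = (e^0.0025 − 0.7788)/(1.2840 − 0.7788) = 0.2237/0.5052 = 0.4428
Terminal stock prices: S_uu = 140.1, S_ud = 85, S_dd = 51.56
Terminal payoffs (K − S): max(-50.14, 0) = 0, max(5, 0) = 5, max(38.44, 0) = 38.44
Node u (S = 109.1): V_u = e^(−0.0025)·[0.4428·0.0000 + 0.5572·5.0000] = 2.7792
Node d (S = 66.2): V_d = e^(−0.0025)·[0.4428·5.0000 + 0.5572·38.4449] = 23.5772
Node 0 (S = 85): V_0 = e^(−0.0025)·[0.4428·2.7792 + 0.5572·23.5772] = 14.3324

14.33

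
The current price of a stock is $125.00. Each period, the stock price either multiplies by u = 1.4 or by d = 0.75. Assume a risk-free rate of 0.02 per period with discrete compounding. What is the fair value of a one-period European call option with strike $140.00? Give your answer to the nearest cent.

Risk-neutral probability p = (1 + 0.02 − 0.75)/(1.4 − 0.75) = 0.2700/0.6500 = 0.4154
Terminal stock prices: S_u = 175, S_d = 93.75
Terminal payoffs (S − K): max(35, 0) = 35, max(-46.25, 0) = 0
Node 0 (S = 125): V_0 = 1/1.02·[0.4154·35.0000 + 0.5846·0.0000] = 14.2534

$14.25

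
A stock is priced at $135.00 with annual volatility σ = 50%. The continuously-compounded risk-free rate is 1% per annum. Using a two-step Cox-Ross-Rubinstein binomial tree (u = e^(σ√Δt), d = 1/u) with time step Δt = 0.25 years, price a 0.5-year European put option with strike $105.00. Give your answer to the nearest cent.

$7.14

CRR parameters: u = e^(σ√Δt) = e^(0.5·√0.25) = 1.2840, d = 1/u = 0.7788
Per-period rate: rΔt = 0.01·0.25 = 0.0025, so R = e^0.0025 = 1.0025
Risk-neutral probability p = (e^0.0025 − 0.7788)/(1.2840 − 0.7788) = 0.2237/0.5052 = 0.4428
Terminal stock prices: S_uu = 222.6, S_ud = 135, S_dd = 81.88
Terminal payoffs (K − S): max(-117.6, 0) = 0, max(-30, 0) = 0, max(23.12, 0) = 23.12
Node u (S = 173.3): V_u = e^(−0.0025)·[0.4428·0.0000 + 0.5572·0.0000] = 0.0000
Node d (S = 105.1): V_d = e^(−0.0025)·[0.4428·0.0000 + 0.5572·23.1184] = 12.8499
Node 0 (S = 135): V_0 = e^(−0.0025)·[0.4428·0.0000 + 0.5572·12.8499] = 7.1424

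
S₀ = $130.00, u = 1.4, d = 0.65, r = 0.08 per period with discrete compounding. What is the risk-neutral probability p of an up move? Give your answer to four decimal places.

Risk-neutral probability p = (1 + 0.08 − 0.65)/(1.4 − 0.65) = 0.4300/0.7500 = 0.5733

p = 0.5733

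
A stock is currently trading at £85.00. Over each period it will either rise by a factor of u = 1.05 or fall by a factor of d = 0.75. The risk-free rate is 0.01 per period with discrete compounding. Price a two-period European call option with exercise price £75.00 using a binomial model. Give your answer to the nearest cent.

£13.78

Risk-neutral probability p = (1 + 0.01 − 0.75)/(1.05 − 0.75) = 0.2600/0.3000 = 0.8667
Terminal stock prices: S_uu = 93.71, S_ud = 66.94, S_dd = 47.81
Terminal payoffs (S − K): max(18.71, 0) = 18.71, max(-8.062, 0) = 0, max(-27.19, 0) = 0
Node u (S = 89.25): V_u = 1/1.01·[0.8667·18.7125 + 0.1333·0.0000] = 16.0569
Node d (S = 63.75): V_d = 1/1.01·[0.8667·0.0000 + 0.1333·0.0000] = 0.0000
Node 0 (S = 85): V_0 = 1/1.01·[0.8667·16.0569 + 0.1333·0.0000] = 13.7782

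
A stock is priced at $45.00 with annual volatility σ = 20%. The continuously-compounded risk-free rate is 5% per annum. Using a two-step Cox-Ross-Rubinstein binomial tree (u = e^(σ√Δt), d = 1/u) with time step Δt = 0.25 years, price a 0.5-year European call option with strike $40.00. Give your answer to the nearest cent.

CRR parameters: u = e^(σ√Δt) = e^(0.2·√0.25) = 1.1052, d = 1/u = 0.9048
Per-period rate: rΔt = 0.05·0.25 = 0.0125, so R = e^0.0125 = 1.0126
Risk-neutral probability p = (e^0.0125 − 0.9048)/(1.1052 − 0.9048) = 0.1077/0.2003 = 0.5378
Terminal stock prices: S_uu = 54.96, S_ud = 45, S_dd = 36.84
Terminal payoffs (S − K): max(14.96, 0) = 14.96, max(5, 0) = 5, max(-3.157, 0) = 0
Node u (S = 49.73): V_u = e^(−0.0125)·[0.5378·14.9631 + 0.4622·5.0000] = 10.2296
Node d (S = 40.72): V_d = e^(−0.0125)·[0.5378·5.0000 + 0.4622·0.0000] = 2.6556
Node 0 (S = 45): V_0 = e^(−0.0125)·[0.5378·10.2296 + 0.4622·2.6556] = 6.6454

$6.65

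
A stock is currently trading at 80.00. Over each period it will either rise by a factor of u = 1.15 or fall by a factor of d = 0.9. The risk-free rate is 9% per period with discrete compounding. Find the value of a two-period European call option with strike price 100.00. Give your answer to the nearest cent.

Risk-neutral probability p = (1 + 0.09 − 0.9)/(1.15 − 0.9) = 0.1900/0.2500 = 0.7600
Terminal stock prices: S_uu = 105.8, S_ud = 82.8, S_dd = 64.8
Terminal payoffs (S − K): max(5.8, 0) = 5.8, max(-17.2, 0) = 0, max(-35.2, 0) = 0
Node u (S = 92): V_u = 1/1.09·[0.7600·5.8000 + 0.2400·0.0000] = 4.0440
Node d (S = 72): V_d = 1/1.09·[0.7600·0.0000 + 0.2400·0.0000] = 0.0000
Node 0 (S = 80): V_0 = 1/1.09·[0.7600·4.0440 + 0.2400·0.0000] = 2.8197

2.82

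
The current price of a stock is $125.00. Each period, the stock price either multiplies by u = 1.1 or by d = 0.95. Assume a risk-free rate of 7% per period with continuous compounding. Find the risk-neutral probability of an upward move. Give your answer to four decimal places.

p = 0.8167

Risk-neutral probability p = (e^0.07 − 0.95)/(1.1 − 0.95) = 0.1225/0.1500 = 0.8167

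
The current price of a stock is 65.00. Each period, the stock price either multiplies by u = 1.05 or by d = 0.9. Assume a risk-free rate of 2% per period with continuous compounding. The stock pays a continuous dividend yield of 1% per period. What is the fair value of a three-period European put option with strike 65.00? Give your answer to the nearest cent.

1.95

Per-period risk-free factor R = e^0.02 = 1.0202; dividend-adjusted growth = e^(0.02−0.01) = 1.0101.
Risk-neutral probability p = (1.0101 − 0.9)/(1.05 − 0.9) = 0.1101/0.1500 = 0.7337
Terminal stock prices: S_uuu = 75.25, S_uud = 64.5, S_udd = 55.28, S_ddd = 47.39
Terminal payoffs (K − S): max(-10.25, 0) = 0, max(0.5037, 0) = 0.5037, max(9.717, 0) = 9.717, max(17.61, 0) = 17.61
Node uu (S = 71.66): V_uu = e^(−0.02)·[0.7337·0.0000 + 0.2663·0.5037] = 0.1315
Node ud (S = 61.43): V_ud = e^(−0.02)·[0.7337·0.5037 + 0.2663·9.7175] = 2.8991
Node dd (S = 52.65): V_dd = e^(−0.02)·[0.7337·9.7175 + 0.2663·17.6150] = 11.5868
Node u (S = 68.25): V_u = e^(−0.02)·[0.7337·0.1315 + 0.2663·2.8991] = 0.8514
Node d (S = 58.5): V_d = e^(−0.02)·[0.7337·2.8991 + 0.2663·11.5868] = 5.1097
Node 0 (S = 65): V_0 = e^(−0.02)·[0.7337·0.8514 + 0.2663·5.1097] = 1.9462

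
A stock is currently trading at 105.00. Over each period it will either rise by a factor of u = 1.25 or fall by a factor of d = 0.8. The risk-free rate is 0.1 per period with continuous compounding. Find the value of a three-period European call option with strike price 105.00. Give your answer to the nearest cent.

31.76

Risk-neutral probability p = (e^0.1 − 0.8)/(1.25 − 0.8) = 0.3052/0.4500 = 0.6782
Terminal stock prices: S_uuu = 205.1, S_uud = 131.2, S_udd = 84, S_ddd = 53.76
Terminal payoffs (S − K): max(100.1, 0) = 100.1, max(26.25, 0) = 26.25, max(-21, 0) = 0, max(-51.24, 0) = 0
Node uu (S = 164.1): V_uu = e^(−0.1)·[0.6782·100.0781 + 0.3218·26.2500] = 69.0546
Node ud (S = 105): V_ud = e^(−0.1)·[0.6782·26.2500 + 0.3218·0.0000] = 16.1076
Node dd (S = 67.2): V_dd = e^(−0.1)·[0.6782·0.0000 + 0.3218·0.0000] = 0.0000
Node u (S = 131.2): V_u = e^(−0.1)·[0.6782·69.0546 + 0.3218·16.1076] = 47.0642
Node d (S = 84): V_d = e^(−0.1)·[0.6782·16.1076 + 0.3218·0.0000] = 9.8840
Node 0 (S = 105): V_0 = e^(−0.1)·[0.6782·47.0642 + 0.3218·9.8840] = 31.7580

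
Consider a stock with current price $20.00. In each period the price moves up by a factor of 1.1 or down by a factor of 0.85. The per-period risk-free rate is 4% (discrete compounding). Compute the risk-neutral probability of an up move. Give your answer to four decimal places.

p = 0.7600

Risk-neutral probability p = (1 + 0.04 − 0.85)/(1.1 − 0.85) = 0.1900/0.2500 = 0.7600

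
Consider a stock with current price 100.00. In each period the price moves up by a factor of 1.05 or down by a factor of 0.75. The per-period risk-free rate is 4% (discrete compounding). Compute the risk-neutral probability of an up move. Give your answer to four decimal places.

p = 0.9667

Risk-neutral probability p = (1 + 0.04 − 0.75)/(1.05 − 0.75) = 0.2900/0.3000 = 0.9667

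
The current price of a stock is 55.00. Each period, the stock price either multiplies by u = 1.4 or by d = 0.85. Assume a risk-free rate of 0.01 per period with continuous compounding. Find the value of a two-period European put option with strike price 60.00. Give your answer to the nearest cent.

Risk-neutral probability p = (e^0.01 − 0.85)/(1.4 − 0.85) = 0.1601/0.5500 = 0.2910
Terminal stock prices: S_uu = 107.8, S_ud = 65.45, S_dd = 39.74
Terminal payoffs (K − S): max(-47.8, 0) = 0, max(-5.45, 0) = 0, max(20.26, 0) = 20.26
Node u (S = 77): V_u = e^(−0.01)·[0.2910·0.0000 + 0.7090·0.0000] = 0.0000
Node d (S = 46.75): V_d = e^(−0.01)·[0.2910·0.0000 + 0.7090·20.2625] = 14.2232
Node 0 (S = 55): V_0 = e^(−0.01)·[0.2910·0.0000 + 0.7090·14.2232] = 9.9839

9.98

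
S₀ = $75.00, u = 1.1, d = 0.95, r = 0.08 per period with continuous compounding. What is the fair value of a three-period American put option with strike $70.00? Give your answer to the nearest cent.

Risk-neutral probability p = (e^0.08 − 0.95)/(1.1 − 0.95) = 0.1333/0.1500 = 0.8886
Terminal stock prices: S_uuu = 99.83, S_uud = 86.21, S_udd = 74.46, S_ddd = 64.3
Terminal payoffs (K − S): max(-29.83, 0) = 0, max(-16.21, 0) = 0, max(-4.456, 0) = 0, max(5.697, 0) = 5.697
Node uu (S = 90.75): continuation = e^(−0.08)·[0.8886·0.0000 + 0.1114·0.0000] = 0.0000; exercise value = 0.0000 ≤ continuation, so V_uu = 0.0000
Node ud (S = 78.38): continuation = e^(−0.08)·[0.8886·0.0000 + 0.1114·0.0000] = 0.0000; exercise value = 0.0000 ≤ continuation, so V_ud = 0.0000
Node dd (S = 67.69): continuation = e^(−0.08)·[0.8886·0.0000 + 0.1114·5.6969] = 0.5859; exercise value = 2.3125 > continuation, so V_dd = 2.3125 (exercise)
Node u (S = 82.5): continuation = e^(−0.08)·[0.8886·0.0000 + 0.1114·0.0000] = 0.0000; exercise value = 0.0000 ≤ continuation, so V_u = 0.0000
Node d (S = 71.25): continuation = e^(−0.08)·[0.8886·0.0000 + 0.1114·2.3125] = 0.2378; exercise value = 0.0000 ≤ continuation, so V_d = 0.2378
Node 0 (S = 75): continuation = e^(−0.08)·[0.8886·0.0000 + 0.1114·0.2378] = 0.0245; exercise value = 0.0000 ≤ continuation, so V_0 = 0.0245

$0.02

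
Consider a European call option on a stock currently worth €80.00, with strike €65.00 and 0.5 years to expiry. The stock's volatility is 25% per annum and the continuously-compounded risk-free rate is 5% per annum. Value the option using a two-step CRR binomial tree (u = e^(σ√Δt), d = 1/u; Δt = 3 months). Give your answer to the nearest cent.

CRR parameters: u = e^(σ√Δt) = e^(0.25·√0.25) = 1.1331, d = 1/u = 0.8825
Per-period rate: rΔt = 0.05·0.25 = 0.0125, so R = e^0.0125 = 1.0126
Risk-neutral probability p = (e^0.0125 − 0.8825)/(1.1331 − 0.8825) = 0.1301/0.2507 = 0.5190
Terminal stock prices: S_uu = 102.7, S_ud = 80, S_dd = 62.3
Terminal payoffs (S − K): max(37.72, 0) = 37.72, max(15, 0) = 15, max(-2.696, 0) = 0
Node u (S = 90.65): V_u = e^(−0.0125)·[0.5190·37.7220 + 0.4810·15.0000] = 26.4593
Node d (S = 70.6): V_d = e^(−0.0125)·[0.5190·15.0000 + 0.4810·0.0000] = 7.6879
Node 0 (S = 80): V_0 = e^(−0.0125)·[0.5190·26.4593 + 0.4810·7.6879] = 17.2133

€17.21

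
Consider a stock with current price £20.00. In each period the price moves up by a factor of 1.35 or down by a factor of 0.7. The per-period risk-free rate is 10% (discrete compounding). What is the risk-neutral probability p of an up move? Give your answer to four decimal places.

Risk-neutral probability p = (1 + 0.1 − 0.7)/(1.35 − 0.7) = 0.4000/0.6500 = 0.6154

p = 0.6154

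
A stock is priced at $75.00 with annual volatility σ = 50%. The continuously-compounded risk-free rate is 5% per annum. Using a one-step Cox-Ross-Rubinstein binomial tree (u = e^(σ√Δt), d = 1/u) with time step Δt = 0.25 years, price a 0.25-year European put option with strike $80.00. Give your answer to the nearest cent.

$11.46

CRR parameters: u = e^(σ√Δt) = e^(0.5·√0.25) = 1.2840, d = 1/u = 0.7788
Per-period rate: rΔt = 0.05·0.25 = 0.0125, so R = e^0.0125 = 1.0126
Risk-neutral probability p = (e^0.0125 − 0.7788)/(1.2840 − 0.7788) = 0.2338/0.5052 = 0.4627
Terminal stock prices: S_u = 96.3, S_d = 58.41
Terminal payoffs (K − S): max(-16.3, 0) = 0, max(21.59, 0) = 21.59
Node 0 (S = 75): V_0 = e^(−0.0125)·[0.4627·0.0000 + 0.5373·21.5899] = 11.4557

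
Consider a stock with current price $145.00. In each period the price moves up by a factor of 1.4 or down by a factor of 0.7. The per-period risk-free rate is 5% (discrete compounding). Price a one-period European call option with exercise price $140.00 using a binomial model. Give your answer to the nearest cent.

Risk-neutral probability p = (1 + 0.05 − 0.7)/(1.4 − 0.7) = 0.3500/0.7000 = 0.5000
Terminal stock prices: S_u = 203, S_d = 101.5
Terminal payoffs (S − K): max(63, 0) = 63, max(-38.5, 0) = 0
Node 0 (S = 145): V_0 = 1/1.05·[0.5000·63.0000 + 0.5000·0.0000] = 30.0000

$30.00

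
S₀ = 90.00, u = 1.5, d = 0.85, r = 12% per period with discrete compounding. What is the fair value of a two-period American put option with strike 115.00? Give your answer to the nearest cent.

25.00

Risk-neutral probability p = (1 + 0.12 − 0.85)/(1.5 − 0.85) = 0.2700/0.6500 = 0.4154
Terminal stock prices: S_uu = 202.5, S_ud = 114.8, S_dd = 65.02
Terminal payoffs (K − S): max(-87.5, 0) = 0, max(0.25, 0) = 0.25, max(49.98, 0) = 49.98
Node u (S = 135): continuation = 1/1.12·[0.4154·0.0000 + 0.5846·0.2500] = 0.1305; exercise value = 0.0000 ≤ continuation, so V_u = 0.1305
Node d (S = 76.5): continuation = 1/1.12·[0.4154·0.2500 + 0.5846·49.9750] = 26.1786; exercise value = 38.5000 > continuation, so V_d = 38.5000 (exercise)
Node 0 (S = 90): continuation = 1/1.12·[0.4154·0.1305 + 0.5846·38.5000] = 20.1446; exercise value = 25.0000 > continuation, so V_0 = 25.0000 (exercise)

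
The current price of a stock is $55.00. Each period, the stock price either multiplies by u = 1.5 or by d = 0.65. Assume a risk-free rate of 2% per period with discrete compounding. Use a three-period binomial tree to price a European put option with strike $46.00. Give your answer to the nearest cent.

$9.62

Risk-neutral probability p = (1 + 0.02 − 0.65)/(1.5 − 0.65) = 0.3700/0.8500 = 0.4353
Terminal stock prices: S_uuu = 185.6, S_uud = 80.44, S_udd = 34.86, S_ddd = 15.1
Terminal payoffs (K − S): max(-139.6, 0) = 0, max(-34.44, 0) = 0, max(11.14, 0) = 11.14, max(30.9, 0) = 30.9
Node uu (S = 123.8): V_uu = 1/1.02·[0.4353·0.0000 + 0.5647·0.0000] = 0.0000
Node ud (S = 53.62): V_ud = 1/1.02·[0.4353·0.0000 + 0.5647·11.1437] = 6.1696
Node dd (S = 23.24): V_dd = 1/1.02·[0.4353·11.1437 + 0.5647·30.8956] = 21.8605
Node u (S = 82.5): V_u = 1/1.02·[0.4353·0.0000 + 0.5647·6.1696] = 3.4157
Node d (S = 35.75): V_d = 1/1.02·[0.4353·6.1696 + 0.5647·21.8605] = 14.7356
Node 0 (S = 55): V_0 = 1/1.02·[0.4353·3.4157 + 0.5647·14.7356] = 9.6158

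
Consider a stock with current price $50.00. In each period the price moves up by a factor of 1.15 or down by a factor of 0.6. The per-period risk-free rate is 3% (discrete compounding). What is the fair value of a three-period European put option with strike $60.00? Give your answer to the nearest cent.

$11.92

Risk-neutral probability p = (1 + 0.03 − 0.6)/(1.15 − 0.6) = 0.4300/0.5500 = 0.7818
Terminal stock prices: S_uuu = 76.04, S_uud = 39.67, S_udd = 20.7, S_ddd = 10.8
Terminal payoffs (K − S): max(-16.04, 0) = 0, max(20.33, 0) = 20.33, max(39.3, 0) = 39.3, max(49.2, 0) = 49.2
Node uu (S = 66.12): V_uu = 1/1.03·[0.7818·0.0000 + 0.2182·20.3250] = 4.3054
Node ud (S = 34.5): V_ud = 1/1.03·[0.7818·20.3250 + 0.2182·39.3000] = 23.7524
Node dd (S = 18): V_dd = 1/1.03·[0.7818·39.3000 + 0.2182·49.2000] = 40.2524
Node u (S = 57.5): V_u = 1/1.03·[0.7818·4.3054 + 0.2182·23.7524] = 8.2994
Node d (S = 30): V_d = 1/1.03·[0.7818·23.7524 + 0.2182·40.2524] = 26.5558
Node 0 (S = 50): V_0 = 1/1.03·[0.7818·8.2994 + 0.2182·26.5558] = 11.9249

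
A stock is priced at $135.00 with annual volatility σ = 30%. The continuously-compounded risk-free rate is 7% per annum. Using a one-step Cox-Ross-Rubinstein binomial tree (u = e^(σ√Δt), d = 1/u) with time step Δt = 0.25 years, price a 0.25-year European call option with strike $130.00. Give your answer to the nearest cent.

CRR parameters: u = e^(σ√Δt) = e^(0.3·√0.25) = 1.1618, d = 1/u = 0.8607
Per-period rate: rΔt = 0.07·0.25 = 0.0175, so R = e^0.0175 = 1.0177
Risk-neutral probability p = (e^0.0175 − 0.8607)/(1.1618 − 0.8607) = 0.1569/0.3011 = 0.5212
Terminal stock prices: S_u = 156.8, S_d = 116.2
Terminal payoffs (S − K): max(26.85, 0) = 26.85, max(-13.8, 0) = 0
Node 0 (S = 135): V_0 = e^(−0.0175)·[0.5212·26.8476 + 0.4788·0.0000] = 13.7501

$13.75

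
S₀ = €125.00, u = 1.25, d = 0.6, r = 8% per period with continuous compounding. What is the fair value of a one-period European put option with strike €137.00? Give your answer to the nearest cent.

€14.68

Risk-neutral probability p = (e^0.08 − 0.6)/(1.25 − 0.6) = 0.4833/0.6500 = 0.7435
Terminal stock prices: S_u = 156.2, S_d = 75
Terminal payoffs (K − S): max(-19.25, 0) = 0, max(62, 0) = 62
Node 0 (S = 125): V_0 = e^(−0.08)·[0.7435·0.0000 + 0.2565·62.0000] = 14.6793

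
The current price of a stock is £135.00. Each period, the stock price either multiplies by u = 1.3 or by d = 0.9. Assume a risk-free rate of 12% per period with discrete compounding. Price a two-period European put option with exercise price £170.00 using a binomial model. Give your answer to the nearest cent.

Risk-neutral probability p = (1 + 0.12 − 0.9)/(1.3 − 0.9) = 0.2200/0.4000 = 0.5500
Terminal stock prices: S_uu = 228.2, S_ud = 158, S_dd = 109.4
Terminal payoffs (K − S): max(-58.15, 0) = 0, max(12.05, 0) = 12.05, max(60.65, 0) = 60.65
Node u (S = 175.5): V_u = 1/1.12·[0.5500·0.0000 + 0.4500·12.0500] = 4.8415
Node d (S = 121.5): V_d = 1/1.12·[0.5500·12.0500 + 0.4500·60.6500] = 30.2857
Node 0 (S = 135): V_0 = 1/1.12·[0.5500·4.8415 + 0.4500·30.2857] = 14.5459

£14.55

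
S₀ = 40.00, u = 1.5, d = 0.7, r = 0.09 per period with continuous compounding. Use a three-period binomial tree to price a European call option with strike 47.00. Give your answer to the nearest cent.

12.55

Risk-neutral probability p = (e^0.09 − 0.7)/(1.5 − 0.7) = 0.3942/0.8000 = 0.4927
Terminal stock prices: S_uuu = 135, S_uud = 63, S_udd = 29.4, S_ddd = 13.72
Terminal payoffs (S − K): max(88, 0) = 88, max(16, 0) = 16, max(-17.6, 0) = 0, max(-33.28, 0) = 0
Node uu (S = 90): V_uu = e^(−0.09)·[0.4927·88.0000 + 0.5073·16.0000] = 47.0452
Node ud (S = 42): V_ud = e^(−0.09)·[0.4927·16.0000 + 0.5073·0.0000] = 7.2050
Node dd (S = 19.6): V_dd = e^(−0.09)·[0.4927·0.0000 + 0.5073·0.0000] = 0.0000
Node u (S = 60): V_u = e^(−0.09)·[0.4927·47.0452 + 0.5073·7.2050] = 24.5253
Node d (S = 28): V_d = e^(−0.09)·[0.4927·7.2050 + 0.5073·0.0000] = 3.2445
Node 0 (S = 40): V_0 = e^(−0.09)·[0.4927·24.5253 + 0.5073·3.2445] = 12.5482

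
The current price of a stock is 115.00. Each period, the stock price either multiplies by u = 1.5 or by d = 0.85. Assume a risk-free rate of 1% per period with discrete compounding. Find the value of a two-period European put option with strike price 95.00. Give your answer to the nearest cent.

6.64

Risk-neutral probability p = (1 + 0.01 − 0.85)/(1.5 − 0.85) = 0.1600/0.6500 = 0.2462
Terminal stock prices: S_uu = 258.8, S_ud = 146.6, S_dd = 83.09
Terminal payoffs (K − S): max(-163.8, 0) = 0, max(-51.62, 0) = 0, max(11.91, 0) = 11.91
Node u (S = 172.5): V_u = 1/1.01·[0.2462·0.0000 + 0.7538·0.0000] = 0.0000
Node d (S = 97.75): V_d = 1/1.01·[0.2462·0.0000 + 0.7538·11.9125] = 8.8913
Node 0 (S = 115): V_0 = 1/1.01·[0.2462·0.0000 + 0.7538·8.8913] = 6.6363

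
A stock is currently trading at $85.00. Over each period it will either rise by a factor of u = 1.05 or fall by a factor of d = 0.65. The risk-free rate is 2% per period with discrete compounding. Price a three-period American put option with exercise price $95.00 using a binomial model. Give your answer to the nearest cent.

$10.00

Risk-neutral probability p = (1 + 0.02 − 0.65)/(1.05 − 0.65) = 0.3700/0.4000 = 0.9250
Terminal stock prices: S_uuu = 98.4, S_uud = 60.91, S_udd = 37.71, S_ddd = 23.34
Terminal payoffs (K − S): max(-3.398, 0) = 0, max(34.09, 0) = 34.09, max(57.29, 0) = 57.29, max(71.66, 0) = 71.66
Node uu (S = 93.71): continuation = 1/1.02·[0.9250·0.0000 + 0.0750·34.0869] = 2.5064; exercise value = 1.2875 ≤ continuation, so V_uu = 2.5064
Node ud (S = 58.01): continuation = 1/1.02·[0.9250·34.0869 + 0.0750·57.2919] = 35.1248; exercise value = 36.9875 > continuation, so V_ud = 36.9875 (exercise)
Node dd (S = 35.91): continuation = 1/1.02·[0.9250·57.2919 + 0.0750·71.6569] = 57.2248; exercise value = 59.0875 > continuation, so V_dd = 59.0875 (exercise)
Node u (S = 89.25): continuation = 1/1.02·[0.9250·2.5064 + 0.0750·36.9875] = 4.9926; exercise value = 5.7500 > continuation, so V_u = 5.7500 (exercise)
Node d (S = 55.25): continuation = 1/1.02·[0.9250·36.9875 + 0.0750·59.0875] = 37.8873; exercise value = 39.7500 > continuation, so V_d = 39.7500 (exercise)
Node 0 (S = 85): continuation = 1/1.02·[0.9250·5.7500 + 0.0750·39.7500] = 8.1373; exercise value = 10.0000 > continuation, so V_0 = 10.0000 (exercise)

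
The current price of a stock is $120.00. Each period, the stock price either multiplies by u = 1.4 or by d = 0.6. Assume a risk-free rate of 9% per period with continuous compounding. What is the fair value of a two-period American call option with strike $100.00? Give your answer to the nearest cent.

$43.41

Risk-neutral probability p = (e^0.09 − 0.6)/(1.4 − 0.6) = 0.4942/0.8000 = 0.6177
Terminal stock prices: S_uu = 235.2, S_ud = 100.8, S_dd = 43.2
Terminal payoffs (S − K): max(135.2, 0) = 135.2, max(0.8, 0) = 0.8, max(-56.8, 0) = 0
Node u (S = 168): continuation = e^(−0.09)·[0.6177·135.2000 + 0.3823·0.8000] = 76.6069; exercise value = 68.0000 ≤ continuation, so V_u = 76.6069
Node d (S = 72): continuation = e^(−0.09)·[0.6177·0.8000 + 0.3823·0.0000] = 0.4516; exercise value = 0.0000 ≤ continuation, so V_d = 0.4516
Node 0 (S = 120): continuation = e^(−0.09)·[0.6177·76.6069 + 0.3823·0.4516] = 43.4063; exercise value = 20.0000 ≤ continuation, so V_0 = 43.4063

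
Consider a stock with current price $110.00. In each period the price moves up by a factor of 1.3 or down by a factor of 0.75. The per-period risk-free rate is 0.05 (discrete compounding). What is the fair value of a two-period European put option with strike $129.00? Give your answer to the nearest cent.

$22.36

Risk-neutral probability p = (1 + 0.05 − 0.75)/(1.3 − 0.75) = 0.3000/0.5500 = 0.5455
Terminal stock prices: S_uu = 185.9, S_ud = 107.2, S_dd = 61.88
Terminal payoffs (K − S): max(-56.9, 0) = 0, max(21.75, 0) = 21.75, max(67.12, 0) = 67.12
Node u (S = 143): V_u = 1/1.05·[0.5455·0.0000 + 0.4545·21.7500] = 9.4156
Node d (S = 82.5): V_d = 1/1.05·[0.5455·21.7500 + 0.4545·67.1250] = 40.3571
Node 0 (S = 110): V_0 = 1/1.05·[0.5455·9.4156 + 0.4545·40.3571] = 22.3618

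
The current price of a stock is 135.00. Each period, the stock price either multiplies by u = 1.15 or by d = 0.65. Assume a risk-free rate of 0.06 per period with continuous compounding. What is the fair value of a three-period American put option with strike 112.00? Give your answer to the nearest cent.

5.46

Risk-neutral probability p = (e^0.06 − 0.65)/(1.15 − 0.65) = 0.4118/0.5000 = 0.8237
Terminal stock prices: S_uuu = 205.3, S_uud = 116, S_udd = 65.59, S_ddd = 37.07
Terminal payoffs (K − S): max(-93.32, 0) = 0, max(-4.049, 0) = 0, max(46.41, 0) = 46.41, max(74.93, 0) = 74.93
Node uu (S = 178.5): continuation = e^(−0.06)·[0.8237·0.0000 + 0.1763·0.0000] = 0.0000; exercise value = 0.0000 ≤ continuation, so V_uu = 0.0000
Node ud (S = 100.9): continuation = e^(−0.06)·[0.8237·0.0000 + 0.1763·46.4069] = 7.7063; exercise value = 11.0875 > continuation, so V_ud = 11.0875 (exercise)
Node dd (S = 57.04): continuation = e^(−0.06)·[0.8237·46.4069 + 0.1763·74.9256] = 48.4401; exercise value = 54.9625 > continuation, so V_dd = 54.9625 (exercise)
Node u (S = 155.2): continuation = e^(−0.06)·[0.8237·0.0000 + 0.1763·11.0875] = 1.8412; exercise value = 0.0000 ≤ continuation, so V_u = 1.8412
Node d (S = 87.75): continuation = e^(−0.06)·[0.8237·11.0875 + 0.1763·54.9625] = 17.7276; exercise value = 24.2500 > continuation, so V_d = 24.2500 (exercise)
Node 0 (S = 135): continuation = e^(−0.06)·[0.8237·1.8412 + 0.1763·24.2500] = 5.4551; exercise value = 0.0000 ≤ continuation, so V_0 = 5.4551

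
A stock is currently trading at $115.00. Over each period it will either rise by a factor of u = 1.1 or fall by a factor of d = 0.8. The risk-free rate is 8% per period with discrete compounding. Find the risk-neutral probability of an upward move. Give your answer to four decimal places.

Risk-neutral probability p = (1 + 0.08 − 0.8)/(1.1 − 0.8) = 0.2800/0.3000 = 0.9333

p = 0.9333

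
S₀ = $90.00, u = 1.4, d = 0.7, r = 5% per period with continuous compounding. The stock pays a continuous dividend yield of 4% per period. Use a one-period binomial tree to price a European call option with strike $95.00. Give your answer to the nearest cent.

$13.06

Per-period risk-free factor R = e^0.05 = 1.0513; dividend-adjusted growth = e^(0.05−0.04) = 1.0101.
Risk-neutral probability p = (1.0101 − 0.7)/(1.4 − 0.7) = 0.3101/0.7000 = 0.4429
Terminal stock prices: S_u = 126, S_d = 63
Terminal payoffs (S − K): max(31, 0) = 31, max(-32, 0) = 0
Node 0 (S = 90): V_0 = e^(−0.05)·[0.4429·31.0000 + 0.5571·0.0000] = 13.0611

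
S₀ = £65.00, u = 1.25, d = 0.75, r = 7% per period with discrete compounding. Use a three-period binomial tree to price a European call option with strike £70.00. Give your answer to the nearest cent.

£14.42

Risk-neutral probability p = (1 + 0.07 − 0.75)/(1.25 − 0.75) = 0.3200/0.5000 = 0.6400
Terminal stock prices: S_uuu = 127, S_uud = 76.17, S_udd = 45.7, S_ddd = 27.42
Terminal payoffs (S − K): max(56.95, 0) = 56.95, max(6.172, 0) = 6.172, max(-24.3, 0) = 0, max(-42.58, 0) = 0
Node uu (S = 101.6): V_uu = 1/1.07·[0.6400·56.9531 + 0.3600·6.1719] = 36.1419
Node ud (S = 60.94): V_ud = 1/1.07·[0.6400·6.1719 + 0.3600·0.0000] = 3.6916
Node dd (S = 36.56): V_dd = 1/1.07·[0.6400·0.0000 + 0.3600·0.0000] = 0.0000
Node u (S = 81.25): V_u = 1/1.07·[0.6400·36.1419 + 0.3600·3.6916] = 22.8596
Node d (S = 48.75): V_d = 1/1.07·[0.6400·3.6916 + 0.3600·0.0000] = 2.2081
Node 0 (S = 65): V_0 = 1/1.07·[0.6400·22.8596 + 0.3600·2.2081] = 14.4160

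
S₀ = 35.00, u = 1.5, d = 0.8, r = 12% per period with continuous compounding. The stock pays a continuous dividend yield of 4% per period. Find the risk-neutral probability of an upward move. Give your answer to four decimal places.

p = 0.4047

Per-period risk-free factor R = e^0.12 = 1.1275; dividend-adjusted growth = e^(0.12−0.04) = 1.0833.
Risk-neutral probability p = (1.0833 − 0.8)/(1.5 − 0.8) = 0.2833/0.7000 = 0.4047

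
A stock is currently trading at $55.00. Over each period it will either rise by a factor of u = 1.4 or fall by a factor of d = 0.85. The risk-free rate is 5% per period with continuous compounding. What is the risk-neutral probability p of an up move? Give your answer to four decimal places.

Risk-neutral probability p = (e^0.05 − 0.85)/(1.4 − 0.85) = 0.2013/0.5500 = 0.3659

p = 0.3659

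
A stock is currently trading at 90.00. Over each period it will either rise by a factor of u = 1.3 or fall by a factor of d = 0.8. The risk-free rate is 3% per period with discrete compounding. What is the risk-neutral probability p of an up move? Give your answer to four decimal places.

Risk-neutral probability p = (1 + 0.03 − 0.8)/(1.3 − 0.8) = 0.2300/0.5000 = 0.4600

p = 0.4600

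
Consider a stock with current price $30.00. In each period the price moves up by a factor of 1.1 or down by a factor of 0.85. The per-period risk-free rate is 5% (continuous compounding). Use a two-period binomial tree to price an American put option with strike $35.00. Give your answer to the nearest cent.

$5.00

Risk-neutral probability p = (e^0.05 − 0.85)/(1.1 − 0.85) = 0.2013/0.2500 = 0.8051
Terminal stock prices: S_uu = 36.3, S_ud = 28.05, S_dd = 21.67
Terminal payoffs (K − S): max(-1.3, 0) = 0, max(6.95, 0) = 6.95, max(13.33, 0) = 13.33
Node u (S = 33): continuation = e^(−0.05)·[0.8051·0.0000 + 0.1949·6.9500] = 1.2886; exercise value = 2.0000 > continuation, so V_u = 2.0000 (exercise)
Node d (S = 25.5): continuation = e^(−0.05)·[0.8051·6.9500 + 0.1949·13.3250] = 7.7930; exercise value = 9.5000 > continuation, so V_d = 9.5000 (exercise)
Node 0 (S = 30): continuation = e^(−0.05)·[0.8051·2.0000 + 0.1949·9.5000] = 3.2930; exercise value = 5.0000 > continuation, so V_0 = 5.0000 (exercise)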